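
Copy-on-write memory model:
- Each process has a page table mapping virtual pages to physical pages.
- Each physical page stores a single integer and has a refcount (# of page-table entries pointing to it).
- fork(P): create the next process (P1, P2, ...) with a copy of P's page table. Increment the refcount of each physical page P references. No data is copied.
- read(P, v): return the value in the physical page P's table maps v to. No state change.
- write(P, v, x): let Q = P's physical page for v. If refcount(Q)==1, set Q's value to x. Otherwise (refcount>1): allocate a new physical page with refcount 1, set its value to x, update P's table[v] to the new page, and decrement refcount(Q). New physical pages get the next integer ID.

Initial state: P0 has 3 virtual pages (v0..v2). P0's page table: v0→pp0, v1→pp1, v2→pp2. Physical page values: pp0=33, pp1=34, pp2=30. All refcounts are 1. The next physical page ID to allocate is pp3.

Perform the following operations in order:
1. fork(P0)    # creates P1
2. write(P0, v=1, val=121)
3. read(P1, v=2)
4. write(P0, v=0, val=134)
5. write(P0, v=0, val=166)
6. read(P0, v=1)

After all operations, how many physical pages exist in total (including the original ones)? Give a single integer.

Op 1: fork(P0) -> P1. 3 ppages; refcounts: pp0:2 pp1:2 pp2:2
Op 2: write(P0, v1, 121). refcount(pp1)=2>1 -> COPY to pp3. 4 ppages; refcounts: pp0:2 pp1:1 pp2:2 pp3:1
Op 3: read(P1, v2) -> 30. No state change.
Op 4: write(P0, v0, 134). refcount(pp0)=2>1 -> COPY to pp4. 5 ppages; refcounts: pp0:1 pp1:1 pp2:2 pp3:1 pp4:1
Op 5: write(P0, v0, 166). refcount(pp4)=1 -> write in place. 5 ppages; refcounts: pp0:1 pp1:1 pp2:2 pp3:1 pp4:1
Op 6: read(P0, v1) -> 121. No state change.

Answer: 5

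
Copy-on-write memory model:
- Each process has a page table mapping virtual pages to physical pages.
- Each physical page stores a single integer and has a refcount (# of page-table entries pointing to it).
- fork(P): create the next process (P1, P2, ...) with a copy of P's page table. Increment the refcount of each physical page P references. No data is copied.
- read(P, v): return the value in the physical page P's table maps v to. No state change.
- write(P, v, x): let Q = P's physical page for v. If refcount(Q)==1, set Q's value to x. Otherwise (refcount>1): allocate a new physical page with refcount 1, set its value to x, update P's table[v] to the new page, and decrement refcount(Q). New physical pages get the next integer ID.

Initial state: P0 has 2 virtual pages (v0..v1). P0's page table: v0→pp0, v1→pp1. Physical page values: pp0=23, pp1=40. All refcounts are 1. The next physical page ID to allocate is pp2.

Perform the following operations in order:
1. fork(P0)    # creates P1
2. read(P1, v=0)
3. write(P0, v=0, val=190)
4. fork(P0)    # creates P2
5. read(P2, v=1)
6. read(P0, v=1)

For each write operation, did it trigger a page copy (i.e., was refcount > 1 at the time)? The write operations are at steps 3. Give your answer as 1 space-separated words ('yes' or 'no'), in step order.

Op 1: fork(P0) -> P1. 2 ppages; refcounts: pp0:2 pp1:2
Op 2: read(P1, v0) -> 23. No state change.
Op 3: write(P0, v0, 190). refcount(pp0)=2>1 -> COPY to pp2. 3 ppages; refcounts: pp0:1 pp1:2 pp2:1
Op 4: fork(P0) -> P2. 3 ppages; refcounts: pp0:1 pp1:3 pp2:2
Op 5: read(P2, v1) -> 40. No state change.
Op 6: read(P0, v1) -> 40. No state change.

yes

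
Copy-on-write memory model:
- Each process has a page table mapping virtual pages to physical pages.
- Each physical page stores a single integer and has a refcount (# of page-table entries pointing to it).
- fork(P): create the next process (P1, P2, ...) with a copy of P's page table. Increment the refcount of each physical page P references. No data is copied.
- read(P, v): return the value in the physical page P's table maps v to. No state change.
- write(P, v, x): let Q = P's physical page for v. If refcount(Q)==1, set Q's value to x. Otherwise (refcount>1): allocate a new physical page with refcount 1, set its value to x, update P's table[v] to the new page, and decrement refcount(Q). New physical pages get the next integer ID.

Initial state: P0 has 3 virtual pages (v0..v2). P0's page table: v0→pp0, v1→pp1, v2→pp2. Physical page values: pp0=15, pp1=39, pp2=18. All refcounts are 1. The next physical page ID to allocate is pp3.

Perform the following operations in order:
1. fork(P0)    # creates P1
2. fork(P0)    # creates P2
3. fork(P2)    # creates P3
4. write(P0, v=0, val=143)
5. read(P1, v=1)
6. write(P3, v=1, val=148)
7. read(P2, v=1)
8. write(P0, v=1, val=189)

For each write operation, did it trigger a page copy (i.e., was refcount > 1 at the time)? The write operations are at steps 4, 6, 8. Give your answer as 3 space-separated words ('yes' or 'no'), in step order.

Op 1: fork(P0) -> P1. 3 ppages; refcounts: pp0:2 pp1:2 pp2:2
Op 2: fork(P0) -> P2. 3 ppages; refcounts: pp0:3 pp1:3 pp2:3
Op 3: fork(P2) -> P3. 3 ppages; refcounts: pp0:4 pp1:4 pp2:4
Op 4: write(P0, v0, 143). refcount(pp0)=4>1 -> COPY to pp3. 4 ppages; refcounts: pp0:3 pp1:4 pp2:4 pp3:1
Op 5: read(P1, v1) -> 39. No state change.
Op 6: write(P3, v1, 148). refcount(pp1)=4>1 -> COPY to pp4. 5 ppages; refcounts: pp0:3 pp1:3 pp2:4 pp3:1 pp4:1
Op 7: read(P2, v1) -> 39. No state change.
Op 8: write(P0, v1, 189). refcount(pp1)=3>1 -> COPY to pp5. 6 ppages; refcounts: pp0:3 pp1:2 pp2:4 pp3:1 pp4:1 pp5:1

yes yes yes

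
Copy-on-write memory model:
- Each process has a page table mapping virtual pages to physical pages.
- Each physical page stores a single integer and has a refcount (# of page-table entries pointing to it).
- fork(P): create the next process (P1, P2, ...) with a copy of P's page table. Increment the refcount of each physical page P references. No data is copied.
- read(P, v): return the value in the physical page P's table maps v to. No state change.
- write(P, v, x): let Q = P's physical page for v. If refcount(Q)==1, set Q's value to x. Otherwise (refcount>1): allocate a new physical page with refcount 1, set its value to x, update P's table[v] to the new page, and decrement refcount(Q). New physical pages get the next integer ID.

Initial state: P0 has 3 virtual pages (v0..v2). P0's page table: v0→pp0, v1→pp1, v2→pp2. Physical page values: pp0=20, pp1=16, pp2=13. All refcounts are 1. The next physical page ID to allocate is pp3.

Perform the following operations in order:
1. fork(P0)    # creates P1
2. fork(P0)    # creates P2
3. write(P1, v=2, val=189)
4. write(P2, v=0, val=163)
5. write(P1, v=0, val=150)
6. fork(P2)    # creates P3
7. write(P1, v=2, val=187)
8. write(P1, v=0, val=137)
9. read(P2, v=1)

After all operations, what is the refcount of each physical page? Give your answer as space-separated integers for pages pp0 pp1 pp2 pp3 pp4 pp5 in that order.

Answer: 1 4 3 1 2 1

Derivation:
Op 1: fork(P0) -> P1. 3 ppages; refcounts: pp0:2 pp1:2 pp2:2
Op 2: fork(P0) -> P2. 3 ppages; refcounts: pp0:3 pp1:3 pp2:3
Op 3: write(P1, v2, 189). refcount(pp2)=3>1 -> COPY to pp3. 4 ppages; refcounts: pp0:3 pp1:3 pp2:2 pp3:1
Op 4: write(P2, v0, 163). refcount(pp0)=3>1 -> COPY to pp4. 5 ppages; refcounts: pp0:2 pp1:3 pp2:2 pp3:1 pp4:1
Op 5: write(P1, v0, 150). refcount(pp0)=2>1 -> COPY to pp5. 6 ppages; refcounts: pp0:1 pp1:3 pp2:2 pp3:1 pp4:1 pp5:1
Op 6: fork(P2) -> P3. 6 ppages; refcounts: pp0:1 pp1:4 pp2:3 pp3:1 pp4:2 pp5:1
Op 7: write(P1, v2, 187). refcount(pp3)=1 -> write in place. 6 ppages; refcounts: pp0:1 pp1:4 pp2:3 pp3:1 pp4:2 pp5:1
Op 8: write(P1, v0, 137). refcount(pp5)=1 -> write in place. 6 ppages; refcounts: pp0:1 pp1:4 pp2:3 pp3:1 pp4:2 pp5:1
Op 9: read(P2, v1) -> 16. No state change.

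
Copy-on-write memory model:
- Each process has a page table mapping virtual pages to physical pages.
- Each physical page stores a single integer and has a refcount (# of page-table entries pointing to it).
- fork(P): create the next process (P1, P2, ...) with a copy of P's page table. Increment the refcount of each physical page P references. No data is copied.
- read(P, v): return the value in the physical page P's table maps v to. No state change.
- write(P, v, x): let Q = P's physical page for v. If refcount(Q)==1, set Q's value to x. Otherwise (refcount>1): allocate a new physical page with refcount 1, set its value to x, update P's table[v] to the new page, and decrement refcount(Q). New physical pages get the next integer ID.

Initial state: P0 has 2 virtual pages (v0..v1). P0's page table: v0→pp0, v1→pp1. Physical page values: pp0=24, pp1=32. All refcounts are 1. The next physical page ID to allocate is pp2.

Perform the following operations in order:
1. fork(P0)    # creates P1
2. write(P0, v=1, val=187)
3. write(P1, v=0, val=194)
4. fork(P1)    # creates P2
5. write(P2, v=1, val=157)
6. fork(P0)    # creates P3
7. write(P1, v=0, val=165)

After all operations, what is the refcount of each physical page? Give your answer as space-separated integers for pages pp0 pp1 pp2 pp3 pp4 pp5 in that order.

Answer: 2 1 2 1 1 1

Derivation:
Op 1: fork(P0) -> P1. 2 ppages; refcounts: pp0:2 pp1:2
Op 2: write(P0, v1, 187). refcount(pp1)=2>1 -> COPY to pp2. 3 ppages; refcounts: pp0:2 pp1:1 pp2:1
Op 3: write(P1, v0, 194). refcount(pp0)=2>1 -> COPY to pp3. 4 ppages; refcounts: pp0:1 pp1:1 pp2:1 pp3:1
Op 4: fork(P1) -> P2. 4 ppages; refcounts: pp0:1 pp1:2 pp2:1 pp3:2
Op 5: write(P2, v1, 157). refcount(pp1)=2>1 -> COPY to pp4. 5 ppages; refcounts: pp0:1 pp1:1 pp2:1 pp3:2 pp4:1
Op 6: fork(P0) -> P3. 5 ppages; refcounts: pp0:2 pp1:1 pp2:2 pp3:2 pp4:1
Op 7: write(P1, v0, 165). refcount(pp3)=2>1 -> COPY to pp5. 6 ppages; refcounts: pp0:2 pp1:1 pp2:2 pp3:1 pp4:1 pp5:1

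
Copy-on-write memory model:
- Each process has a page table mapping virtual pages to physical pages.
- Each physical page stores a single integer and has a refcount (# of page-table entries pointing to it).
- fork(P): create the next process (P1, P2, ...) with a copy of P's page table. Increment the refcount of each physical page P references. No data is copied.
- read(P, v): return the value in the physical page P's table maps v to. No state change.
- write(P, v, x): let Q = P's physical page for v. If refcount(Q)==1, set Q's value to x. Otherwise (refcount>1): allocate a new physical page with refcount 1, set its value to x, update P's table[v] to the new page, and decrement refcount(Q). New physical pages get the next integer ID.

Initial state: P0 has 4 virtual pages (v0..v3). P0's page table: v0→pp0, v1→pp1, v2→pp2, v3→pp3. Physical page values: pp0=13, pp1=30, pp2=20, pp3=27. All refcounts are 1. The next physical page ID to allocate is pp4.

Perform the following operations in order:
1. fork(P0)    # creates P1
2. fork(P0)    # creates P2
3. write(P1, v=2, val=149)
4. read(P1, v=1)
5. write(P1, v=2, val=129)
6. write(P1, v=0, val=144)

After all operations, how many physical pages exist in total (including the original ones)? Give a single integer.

Op 1: fork(P0) -> P1. 4 ppages; refcounts: pp0:2 pp1:2 pp2:2 pp3:2
Op 2: fork(P0) -> P2. 4 ppages; refcounts: pp0:3 pp1:3 pp2:3 pp3:3
Op 3: write(P1, v2, 149). refcount(pp2)=3>1 -> COPY to pp4. 5 ppages; refcounts: pp0:3 pp1:3 pp2:2 pp3:3 pp4:1
Op 4: read(P1, v1) -> 30. No state change.
Op 5: write(P1, v2, 129). refcount(pp4)=1 -> write in place. 5 ppages; refcounts: pp0:3 pp1:3 pp2:2 pp3:3 pp4:1
Op 6: write(P1, v0, 144). refcount(pp0)=3>1 -> COPY to pp5. 6 ppages; refcounts: pp0:2 pp1:3 pp2:2 pp3:3 pp4:1 pp5:1

Answer: 6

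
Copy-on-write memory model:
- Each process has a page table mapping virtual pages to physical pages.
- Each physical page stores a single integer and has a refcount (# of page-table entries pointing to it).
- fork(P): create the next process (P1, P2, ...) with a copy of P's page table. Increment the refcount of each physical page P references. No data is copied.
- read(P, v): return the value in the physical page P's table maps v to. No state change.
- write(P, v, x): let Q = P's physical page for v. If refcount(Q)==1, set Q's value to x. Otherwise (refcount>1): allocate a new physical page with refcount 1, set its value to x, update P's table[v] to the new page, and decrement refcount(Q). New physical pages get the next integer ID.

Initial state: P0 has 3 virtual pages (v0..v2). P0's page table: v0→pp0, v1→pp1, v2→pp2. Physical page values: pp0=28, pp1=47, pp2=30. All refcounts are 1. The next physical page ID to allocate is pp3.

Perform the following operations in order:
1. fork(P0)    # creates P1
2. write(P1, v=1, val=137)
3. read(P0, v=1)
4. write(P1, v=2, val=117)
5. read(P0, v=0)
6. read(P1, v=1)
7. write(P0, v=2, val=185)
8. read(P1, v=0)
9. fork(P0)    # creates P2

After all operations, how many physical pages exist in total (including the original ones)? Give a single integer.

Op 1: fork(P0) -> P1. 3 ppages; refcounts: pp0:2 pp1:2 pp2:2
Op 2: write(P1, v1, 137). refcount(pp1)=2>1 -> COPY to pp3. 4 ppages; refcounts: pp0:2 pp1:1 pp2:2 pp3:1
Op 3: read(P0, v1) -> 47. No state change.
Op 4: write(P1, v2, 117). refcount(pp2)=2>1 -> COPY to pp4. 5 ppages; refcounts: pp0:2 pp1:1 pp2:1 pp3:1 pp4:1
Op 5: read(P0, v0) -> 28. No state change.
Op 6: read(P1, v1) -> 137. No state change.
Op 7: write(P0, v2, 185). refcount(pp2)=1 -> write in place. 5 ppages; refcounts: pp0:2 pp1:1 pp2:1 pp3:1 pp4:1
Op 8: read(P1, v0) -> 28. No state change.
Op 9: fork(P0) -> P2. 5 ppages; refcounts: pp0:3 pp1:2 pp2:2 pp3:1 pp4:1

Answer: 5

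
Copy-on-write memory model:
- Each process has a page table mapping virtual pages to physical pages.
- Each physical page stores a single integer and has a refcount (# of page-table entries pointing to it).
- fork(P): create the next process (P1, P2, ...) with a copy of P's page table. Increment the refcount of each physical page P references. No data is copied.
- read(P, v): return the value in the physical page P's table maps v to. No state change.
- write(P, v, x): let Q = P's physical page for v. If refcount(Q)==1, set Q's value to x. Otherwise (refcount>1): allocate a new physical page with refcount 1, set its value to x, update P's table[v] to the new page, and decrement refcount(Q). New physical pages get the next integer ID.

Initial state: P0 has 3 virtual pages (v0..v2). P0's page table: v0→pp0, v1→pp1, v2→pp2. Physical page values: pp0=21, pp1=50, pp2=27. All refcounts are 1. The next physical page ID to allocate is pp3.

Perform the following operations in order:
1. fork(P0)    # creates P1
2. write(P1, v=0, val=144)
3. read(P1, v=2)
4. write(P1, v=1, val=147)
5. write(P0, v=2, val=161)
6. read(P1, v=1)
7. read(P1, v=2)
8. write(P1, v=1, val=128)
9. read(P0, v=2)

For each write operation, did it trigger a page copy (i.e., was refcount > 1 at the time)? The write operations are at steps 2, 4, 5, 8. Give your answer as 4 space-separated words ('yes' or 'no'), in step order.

Op 1: fork(P0) -> P1. 3 ppages; refcounts: pp0:2 pp1:2 pp2:2
Op 2: write(P1, v0, 144). refcount(pp0)=2>1 -> COPY to pp3. 4 ppages; refcounts: pp0:1 pp1:2 pp2:2 pp3:1
Op 3: read(P1, v2) -> 27. No state change.
Op 4: write(P1, v1, 147). refcount(pp1)=2>1 -> COPY to pp4. 5 ppages; refcounts: pp0:1 pp1:1 pp2:2 pp3:1 pp4:1
Op 5: write(P0, v2, 161). refcount(pp2)=2>1 -> COPY to pp5. 6 ppages; refcounts: pp0:1 pp1:1 pp2:1 pp3:1 pp4:1 pp5:1
Op 6: read(P1, v1) -> 147. No state change.
Op 7: read(P1, v2) -> 27. No state change.
Op 8: write(P1, v1, 128). refcount(pp4)=1 -> write in place. 6 ppages; refcounts: pp0:1 pp1:1 pp2:1 pp3:1 pp4:1 pp5:1
Op 9: read(P0, v2) -> 161. No state change.

yes yes yes no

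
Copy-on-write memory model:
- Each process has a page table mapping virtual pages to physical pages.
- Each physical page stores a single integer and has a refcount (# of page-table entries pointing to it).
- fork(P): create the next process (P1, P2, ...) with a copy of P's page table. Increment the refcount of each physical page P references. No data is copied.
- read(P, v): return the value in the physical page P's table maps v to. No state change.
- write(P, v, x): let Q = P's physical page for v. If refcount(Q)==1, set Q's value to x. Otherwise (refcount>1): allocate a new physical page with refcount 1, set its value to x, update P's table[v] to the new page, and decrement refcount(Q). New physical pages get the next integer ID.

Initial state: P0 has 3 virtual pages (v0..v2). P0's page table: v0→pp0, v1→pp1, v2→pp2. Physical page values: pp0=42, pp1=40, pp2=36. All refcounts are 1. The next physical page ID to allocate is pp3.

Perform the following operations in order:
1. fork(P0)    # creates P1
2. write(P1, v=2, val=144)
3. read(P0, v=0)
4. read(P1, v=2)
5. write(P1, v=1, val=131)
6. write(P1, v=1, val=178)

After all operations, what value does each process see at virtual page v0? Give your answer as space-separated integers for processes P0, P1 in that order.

Op 1: fork(P0) -> P1. 3 ppages; refcounts: pp0:2 pp1:2 pp2:2
Op 2: write(P1, v2, 144). refcount(pp2)=2>1 -> COPY to pp3. 4 ppages; refcounts: pp0:2 pp1:2 pp2:1 pp3:1
Op 3: read(P0, v0) -> 42. No state change.
Op 4: read(P1, v2) -> 144. No state change.
Op 5: write(P1, v1, 131). refcount(pp1)=2>1 -> COPY to pp4. 5 ppages; refcounts: pp0:2 pp1:1 pp2:1 pp3:1 pp4:1
Op 6: write(P1, v1, 178). refcount(pp4)=1 -> write in place. 5 ppages; refcounts: pp0:2 pp1:1 pp2:1 pp3:1 pp4:1
P0: v0 -> pp0 = 42
P1: v0 -> pp0 = 42

Answer: 42 42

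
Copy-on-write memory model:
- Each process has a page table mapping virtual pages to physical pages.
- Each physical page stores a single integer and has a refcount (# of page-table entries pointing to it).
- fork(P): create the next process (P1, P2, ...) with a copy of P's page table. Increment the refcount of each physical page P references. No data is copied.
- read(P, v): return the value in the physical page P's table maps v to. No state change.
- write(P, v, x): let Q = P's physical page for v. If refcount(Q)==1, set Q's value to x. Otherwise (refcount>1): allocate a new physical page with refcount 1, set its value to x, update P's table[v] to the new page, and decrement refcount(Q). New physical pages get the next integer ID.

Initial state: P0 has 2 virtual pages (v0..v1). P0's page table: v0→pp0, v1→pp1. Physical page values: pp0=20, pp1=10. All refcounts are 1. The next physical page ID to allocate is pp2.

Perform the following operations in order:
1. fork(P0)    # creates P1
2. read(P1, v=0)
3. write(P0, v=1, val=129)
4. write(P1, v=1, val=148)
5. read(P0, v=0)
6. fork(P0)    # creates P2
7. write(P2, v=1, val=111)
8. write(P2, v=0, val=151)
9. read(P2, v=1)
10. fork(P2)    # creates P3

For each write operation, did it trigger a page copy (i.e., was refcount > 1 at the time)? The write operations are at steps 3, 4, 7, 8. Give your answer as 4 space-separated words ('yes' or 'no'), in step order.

Op 1: fork(P0) -> P1. 2 ppages; refcounts: pp0:2 pp1:2
Op 2: read(P1, v0) -> 20. No state change.
Op 3: write(P0, v1, 129). refcount(pp1)=2>1 -> COPY to pp2. 3 ppages; refcounts: pp0:2 pp1:1 pp2:1
Op 4: write(P1, v1, 148). refcount(pp1)=1 -> write in place. 3 ppages; refcounts: pp0:2 pp1:1 pp2:1
Op 5: read(P0, v0) -> 20. No state change.
Op 6: fork(P0) -> P2. 3 ppages; refcounts: pp0:3 pp1:1 pp2:2
Op 7: write(P2, v1, 111). refcount(pp2)=2>1 -> COPY to pp3. 4 ppages; refcounts: pp0:3 pp1:1 pp2:1 pp3:1
Op 8: write(P2, v0, 151). refcount(pp0)=3>1 -> COPY to pp4. 5 ppages; refcounts: pp0:2 pp1:1 pp2:1 pp3:1 pp4:1
Op 9: read(P2, v1) -> 111. No state change.
Op 10: fork(P2) -> P3. 5 ppages; refcounts: pp0:2 pp1:1 pp2:1 pp3:2 pp4:2

yes no yes yes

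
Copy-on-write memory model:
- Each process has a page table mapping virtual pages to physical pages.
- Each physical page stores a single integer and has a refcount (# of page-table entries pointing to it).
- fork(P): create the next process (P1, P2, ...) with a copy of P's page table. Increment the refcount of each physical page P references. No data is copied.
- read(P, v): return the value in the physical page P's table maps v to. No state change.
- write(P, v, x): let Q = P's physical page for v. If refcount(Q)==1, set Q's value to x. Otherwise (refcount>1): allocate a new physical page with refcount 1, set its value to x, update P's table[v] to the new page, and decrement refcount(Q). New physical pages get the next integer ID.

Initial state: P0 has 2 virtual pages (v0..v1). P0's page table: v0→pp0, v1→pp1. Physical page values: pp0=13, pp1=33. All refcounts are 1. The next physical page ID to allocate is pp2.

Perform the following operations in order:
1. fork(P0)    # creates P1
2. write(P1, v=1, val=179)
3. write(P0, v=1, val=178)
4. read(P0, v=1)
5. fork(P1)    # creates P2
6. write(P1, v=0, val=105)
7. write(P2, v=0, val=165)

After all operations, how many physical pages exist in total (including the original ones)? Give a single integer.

Op 1: fork(P0) -> P1. 2 ppages; refcounts: pp0:2 pp1:2
Op 2: write(P1, v1, 179). refcount(pp1)=2>1 -> COPY to pp2. 3 ppages; refcounts: pp0:2 pp1:1 pp2:1
Op 3: write(P0, v1, 178). refcount(pp1)=1 -> write in place. 3 ppages; refcounts: pp0:2 pp1:1 pp2:1
Op 4: read(P0, v1) -> 178. No state change.
Op 5: fork(P1) -> P2. 3 ppages; refcounts: pp0:3 pp1:1 pp2:2
Op 6: write(P1, v0, 105). refcount(pp0)=3>1 -> COPY to pp3. 4 ppages; refcounts: pp0:2 pp1:1 pp2:2 pp3:1
Op 7: write(P2, v0, 165). refcount(pp0)=2>1 -> COPY to pp4. 5 ppages; refcounts: pp0:1 pp1:1 pp2:2 pp3:1 pp4:1

Answer: 5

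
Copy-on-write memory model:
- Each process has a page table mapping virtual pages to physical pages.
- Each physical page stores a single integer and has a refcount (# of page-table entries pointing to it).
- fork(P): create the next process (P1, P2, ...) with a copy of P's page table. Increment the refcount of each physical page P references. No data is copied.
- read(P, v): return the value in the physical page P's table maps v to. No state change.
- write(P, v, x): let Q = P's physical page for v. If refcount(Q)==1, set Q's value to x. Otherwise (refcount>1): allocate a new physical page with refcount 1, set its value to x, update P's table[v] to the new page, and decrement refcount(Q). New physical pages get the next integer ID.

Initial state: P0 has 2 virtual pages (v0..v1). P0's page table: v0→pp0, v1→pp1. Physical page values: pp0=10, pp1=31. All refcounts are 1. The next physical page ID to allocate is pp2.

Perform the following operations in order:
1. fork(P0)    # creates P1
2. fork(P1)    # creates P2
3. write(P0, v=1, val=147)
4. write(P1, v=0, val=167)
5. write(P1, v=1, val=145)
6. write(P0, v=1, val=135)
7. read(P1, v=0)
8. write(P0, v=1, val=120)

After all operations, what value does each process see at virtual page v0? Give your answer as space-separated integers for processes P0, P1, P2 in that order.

Op 1: fork(P0) -> P1. 2 ppages; refcounts: pp0:2 pp1:2
Op 2: fork(P1) -> P2. 2 ppages; refcounts: pp0:3 pp1:3
Op 3: write(P0, v1, 147). refcount(pp1)=3>1 -> COPY to pp2. 3 ppages; refcounts: pp0:3 pp1:2 pp2:1
Op 4: write(P1, v0, 167). refcount(pp0)=3>1 -> COPY to pp3. 4 ppages; refcounts: pp0:2 pp1:2 pp2:1 pp3:1
Op 5: write(P1, v1, 145). refcount(pp1)=2>1 -> COPY to pp4. 5 ppages; refcounts: pp0:2 pp1:1 pp2:1 pp3:1 pp4:1
Op 6: write(P0, v1, 135). refcount(pp2)=1 -> write in place. 5 ppages; refcounts: pp0:2 pp1:1 pp2:1 pp3:1 pp4:1
Op 7: read(P1, v0) -> 167. No state change.
Op 8: write(P0, v1, 120). refcount(pp2)=1 -> write in place. 5 ppages; refcounts: pp0:2 pp1:1 pp2:1 pp3:1 pp4:1
P0: v0 -> pp0 = 10
P1: v0 -> pp3 = 167
P2: v0 -> pp0 = 10

Answer: 10 167 10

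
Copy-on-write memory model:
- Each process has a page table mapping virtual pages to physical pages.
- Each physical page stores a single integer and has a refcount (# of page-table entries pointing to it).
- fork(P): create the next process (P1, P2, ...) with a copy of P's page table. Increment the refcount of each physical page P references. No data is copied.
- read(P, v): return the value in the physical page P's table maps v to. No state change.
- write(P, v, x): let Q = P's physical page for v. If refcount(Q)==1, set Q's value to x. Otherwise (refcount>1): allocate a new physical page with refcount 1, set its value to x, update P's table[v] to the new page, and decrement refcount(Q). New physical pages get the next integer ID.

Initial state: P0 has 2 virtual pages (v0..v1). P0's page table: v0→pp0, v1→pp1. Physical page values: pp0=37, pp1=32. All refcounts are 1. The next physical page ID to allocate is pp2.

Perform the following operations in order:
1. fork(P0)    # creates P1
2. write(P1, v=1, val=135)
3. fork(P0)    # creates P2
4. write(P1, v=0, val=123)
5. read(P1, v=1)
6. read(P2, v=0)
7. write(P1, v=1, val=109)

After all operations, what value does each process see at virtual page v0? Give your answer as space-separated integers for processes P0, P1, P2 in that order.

Answer: 37 123 37

Derivation:
Op 1: fork(P0) -> P1. 2 ppages; refcounts: pp0:2 pp1:2
Op 2: write(P1, v1, 135). refcount(pp1)=2>1 -> COPY to pp2. 3 ppages; refcounts: pp0:2 pp1:1 pp2:1
Op 3: fork(P0) -> P2. 3 ppages; refcounts: pp0:3 pp1:2 pp2:1
Op 4: write(P1, v0, 123). refcount(pp0)=3>1 -> COPY to pp3. 4 ppages; refcounts: pp0:2 pp1:2 pp2:1 pp3:1
Op 5: read(P1, v1) -> 135. No state change.
Op 6: read(P2, v0) -> 37. No state change.
Op 7: write(P1, v1, 109). refcount(pp2)=1 -> write in place. 4 ppages; refcounts: pp0:2 pp1:2 pp2:1 pp3:1
P0: v0 -> pp0 = 37
P1: v0 -> pp3 = 123
P2: v0 -> pp0 = 37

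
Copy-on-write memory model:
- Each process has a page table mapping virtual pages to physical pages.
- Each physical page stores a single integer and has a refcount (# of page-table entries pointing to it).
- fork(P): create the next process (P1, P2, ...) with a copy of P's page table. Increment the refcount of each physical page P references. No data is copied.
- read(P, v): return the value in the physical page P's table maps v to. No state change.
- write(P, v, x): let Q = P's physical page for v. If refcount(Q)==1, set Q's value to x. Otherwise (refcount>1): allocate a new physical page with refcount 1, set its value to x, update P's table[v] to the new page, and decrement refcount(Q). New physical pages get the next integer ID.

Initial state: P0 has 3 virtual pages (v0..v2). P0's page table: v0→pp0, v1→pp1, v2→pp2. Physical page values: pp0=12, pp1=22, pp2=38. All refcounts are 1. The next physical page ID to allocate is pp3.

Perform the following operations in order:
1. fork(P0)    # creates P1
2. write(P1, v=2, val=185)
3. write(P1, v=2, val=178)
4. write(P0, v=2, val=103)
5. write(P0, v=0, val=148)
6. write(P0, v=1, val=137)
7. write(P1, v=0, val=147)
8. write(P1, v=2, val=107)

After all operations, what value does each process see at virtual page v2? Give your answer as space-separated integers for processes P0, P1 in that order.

Op 1: fork(P0) -> P1. 3 ppages; refcounts: pp0:2 pp1:2 pp2:2
Op 2: write(P1, v2, 185). refcount(pp2)=2>1 -> COPY to pp3. 4 ppages; refcounts: pp0:2 pp1:2 pp2:1 pp3:1
Op 3: write(P1, v2, 178). refcount(pp3)=1 -> write in place. 4 ppages; refcounts: pp0:2 pp1:2 pp2:1 pp3:1
Op 4: write(P0, v2, 103). refcount(pp2)=1 -> write in place. 4 ppages; refcounts: pp0:2 pp1:2 pp2:1 pp3:1
Op 5: write(P0, v0, 148). refcount(pp0)=2>1 -> COPY to pp4. 5 ppages; refcounts: pp0:1 pp1:2 pp2:1 pp3:1 pp4:1
Op 6: write(P0, v1, 137). refcount(pp1)=2>1 -> COPY to pp5. 6 ppages; refcounts: pp0:1 pp1:1 pp2:1 pp3:1 pp4:1 pp5:1
Op 7: write(P1, v0, 147). refcount(pp0)=1 -> write in place. 6 ppages; refcounts: pp0:1 pp1:1 pp2:1 pp3:1 pp4:1 pp5:1
Op 8: write(P1, v2, 107). refcount(pp3)=1 -> write in place. 6 ppages; refcounts: pp0:1 pp1:1 pp2:1 pp3:1 pp4:1 pp5:1
P0: v2 -> pp2 = 103
P1: v2 -> pp3 = 107

Answer: 103 107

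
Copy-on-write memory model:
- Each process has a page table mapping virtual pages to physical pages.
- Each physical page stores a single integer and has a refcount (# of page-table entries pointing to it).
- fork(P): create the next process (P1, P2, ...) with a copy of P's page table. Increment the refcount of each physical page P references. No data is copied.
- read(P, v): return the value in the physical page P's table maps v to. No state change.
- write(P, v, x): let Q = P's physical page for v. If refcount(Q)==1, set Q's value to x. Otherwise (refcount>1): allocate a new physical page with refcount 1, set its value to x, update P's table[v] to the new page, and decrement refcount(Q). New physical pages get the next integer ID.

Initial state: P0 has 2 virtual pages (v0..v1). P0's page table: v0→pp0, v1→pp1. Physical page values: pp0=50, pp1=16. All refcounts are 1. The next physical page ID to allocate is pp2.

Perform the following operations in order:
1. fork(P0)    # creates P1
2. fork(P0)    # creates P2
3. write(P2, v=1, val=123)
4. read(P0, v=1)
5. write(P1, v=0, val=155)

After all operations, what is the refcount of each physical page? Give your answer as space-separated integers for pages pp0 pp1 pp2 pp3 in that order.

Answer: 2 2 1 1

Derivation:
Op 1: fork(P0) -> P1. 2 ppages; refcounts: pp0:2 pp1:2
Op 2: fork(P0) -> P2. 2 ppages; refcounts: pp0:3 pp1:3
Op 3: write(P2, v1, 123). refcount(pp1)=3>1 -> COPY to pp2. 3 ppages; refcounts: pp0:3 pp1:2 pp2:1
Op 4: read(P0, v1) -> 16. No state change.
Op 5: write(P1, v0, 155). refcount(pp0)=3>1 -> COPY to pp3. 4 ppages; refcounts: pp0:2 pp1:2 pp2:1 pp3:1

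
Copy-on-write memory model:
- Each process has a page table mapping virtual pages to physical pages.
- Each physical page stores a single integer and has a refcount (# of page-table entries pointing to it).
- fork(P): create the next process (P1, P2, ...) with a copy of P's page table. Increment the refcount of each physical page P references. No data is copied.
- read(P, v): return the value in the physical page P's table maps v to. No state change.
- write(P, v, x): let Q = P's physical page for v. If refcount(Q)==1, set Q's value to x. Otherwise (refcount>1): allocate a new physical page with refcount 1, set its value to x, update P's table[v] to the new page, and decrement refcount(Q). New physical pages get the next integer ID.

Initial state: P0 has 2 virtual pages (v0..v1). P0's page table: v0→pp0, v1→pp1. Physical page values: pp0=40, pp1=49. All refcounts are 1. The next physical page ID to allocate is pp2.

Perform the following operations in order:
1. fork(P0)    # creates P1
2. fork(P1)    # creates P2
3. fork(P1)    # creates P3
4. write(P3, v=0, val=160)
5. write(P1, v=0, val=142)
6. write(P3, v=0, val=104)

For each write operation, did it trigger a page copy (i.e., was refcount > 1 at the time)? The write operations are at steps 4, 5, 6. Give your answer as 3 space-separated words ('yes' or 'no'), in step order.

Op 1: fork(P0) -> P1. 2 ppages; refcounts: pp0:2 pp1:2
Op 2: fork(P1) -> P2. 2 ppages; refcounts: pp0:3 pp1:3
Op 3: fork(P1) -> P3. 2 ppages; refcounts: pp0:4 pp1:4
Op 4: write(P3, v0, 160). refcount(pp0)=4>1 -> COPY to pp2. 3 ppages; refcounts: pp0:3 pp1:4 pp2:1
Op 5: write(P1, v0, 142). refcount(pp0)=3>1 -> COPY to pp3. 4 ppages; refcounts: pp0:2 pp1:4 pp2:1 pp3:1
Op 6: write(P3, v0, 104). refcount(pp2)=1 -> write in place. 4 ppages; refcounts: pp0:2 pp1:4 pp2:1 pp3:1

yes yes no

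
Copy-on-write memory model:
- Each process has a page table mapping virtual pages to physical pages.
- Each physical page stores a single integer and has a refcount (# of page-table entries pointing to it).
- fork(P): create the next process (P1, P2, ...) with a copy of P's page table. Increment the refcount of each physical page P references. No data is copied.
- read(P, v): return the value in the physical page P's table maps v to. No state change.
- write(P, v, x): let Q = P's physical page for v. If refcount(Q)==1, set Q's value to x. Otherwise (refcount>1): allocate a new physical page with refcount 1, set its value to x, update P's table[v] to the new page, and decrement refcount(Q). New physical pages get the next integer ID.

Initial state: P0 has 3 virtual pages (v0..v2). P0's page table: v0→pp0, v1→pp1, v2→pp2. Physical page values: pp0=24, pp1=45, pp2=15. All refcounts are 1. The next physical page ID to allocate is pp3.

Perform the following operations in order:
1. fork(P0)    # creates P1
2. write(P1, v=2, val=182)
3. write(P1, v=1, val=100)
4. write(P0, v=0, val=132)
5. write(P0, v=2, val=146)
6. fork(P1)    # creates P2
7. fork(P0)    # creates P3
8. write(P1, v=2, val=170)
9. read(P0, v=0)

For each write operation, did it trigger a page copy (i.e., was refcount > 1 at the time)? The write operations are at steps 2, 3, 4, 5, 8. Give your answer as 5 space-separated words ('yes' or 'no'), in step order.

Op 1: fork(P0) -> P1. 3 ppages; refcounts: pp0:2 pp1:2 pp2:2
Op 2: write(P1, v2, 182). refcount(pp2)=2>1 -> COPY to pp3. 4 ppages; refcounts: pp0:2 pp1:2 pp2:1 pp3:1
Op 3: write(P1, v1, 100). refcount(pp1)=2>1 -> COPY to pp4. 5 ppages; refcounts: pp0:2 pp1:1 pp2:1 pp3:1 pp4:1
Op 4: write(P0, v0, 132). refcount(pp0)=2>1 -> COPY to pp5. 6 ppages; refcounts: pp0:1 pp1:1 pp2:1 pp3:1 pp4:1 pp5:1
Op 5: write(P0, v2, 146). refcount(pp2)=1 -> write in place. 6 ppages; refcounts: pp0:1 pp1:1 pp2:1 pp3:1 pp4:1 pp5:1
Op 6: fork(P1) -> P2. 6 ppages; refcounts: pp0:2 pp1:1 pp2:1 pp3:2 pp4:2 pp5:1
Op 7: fork(P0) -> P3. 6 ppages; refcounts: pp0:2 pp1:2 pp2:2 pp3:2 pp4:2 pp5:2
Op 8: write(P1, v2, 170). refcount(pp3)=2>1 -> COPY to pp6. 7 ppages; refcounts: pp0:2 pp1:2 pp2:2 pp3:1 pp4:2 pp5:2 pp6:1
Op 9: read(P0, v0) -> 132. No state change.

yes yes yes no yes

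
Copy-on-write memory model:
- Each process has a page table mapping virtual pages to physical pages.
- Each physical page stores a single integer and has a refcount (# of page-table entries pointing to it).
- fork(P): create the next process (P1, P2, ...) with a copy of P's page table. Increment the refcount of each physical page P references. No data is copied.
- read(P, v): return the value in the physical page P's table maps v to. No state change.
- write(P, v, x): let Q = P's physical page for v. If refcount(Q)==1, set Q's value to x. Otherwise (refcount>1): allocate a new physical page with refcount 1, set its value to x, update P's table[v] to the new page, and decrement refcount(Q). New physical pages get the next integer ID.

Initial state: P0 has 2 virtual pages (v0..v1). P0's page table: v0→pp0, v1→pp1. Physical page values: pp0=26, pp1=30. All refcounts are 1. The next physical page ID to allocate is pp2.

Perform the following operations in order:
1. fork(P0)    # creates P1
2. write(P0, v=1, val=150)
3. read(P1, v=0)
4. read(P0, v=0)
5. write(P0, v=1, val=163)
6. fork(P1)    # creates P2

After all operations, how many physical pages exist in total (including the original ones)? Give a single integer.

Op 1: fork(P0) -> P1. 2 ppages; refcounts: pp0:2 pp1:2
Op 2: write(P0, v1, 150). refcount(pp1)=2>1 -> COPY to pp2. 3 ppages; refcounts: pp0:2 pp1:1 pp2:1
Op 3: read(P1, v0) -> 26. No state change.
Op 4: read(P0, v0) -> 26. No state change.
Op 5: write(P0, v1, 163). refcount(pp2)=1 -> write in place. 3 ppages; refcounts: pp0:2 pp1:1 pp2:1
Op 6: fork(P1) -> P2. 3 ppages; refcounts: pp0:3 pp1:2 pp2:1

Answer: 3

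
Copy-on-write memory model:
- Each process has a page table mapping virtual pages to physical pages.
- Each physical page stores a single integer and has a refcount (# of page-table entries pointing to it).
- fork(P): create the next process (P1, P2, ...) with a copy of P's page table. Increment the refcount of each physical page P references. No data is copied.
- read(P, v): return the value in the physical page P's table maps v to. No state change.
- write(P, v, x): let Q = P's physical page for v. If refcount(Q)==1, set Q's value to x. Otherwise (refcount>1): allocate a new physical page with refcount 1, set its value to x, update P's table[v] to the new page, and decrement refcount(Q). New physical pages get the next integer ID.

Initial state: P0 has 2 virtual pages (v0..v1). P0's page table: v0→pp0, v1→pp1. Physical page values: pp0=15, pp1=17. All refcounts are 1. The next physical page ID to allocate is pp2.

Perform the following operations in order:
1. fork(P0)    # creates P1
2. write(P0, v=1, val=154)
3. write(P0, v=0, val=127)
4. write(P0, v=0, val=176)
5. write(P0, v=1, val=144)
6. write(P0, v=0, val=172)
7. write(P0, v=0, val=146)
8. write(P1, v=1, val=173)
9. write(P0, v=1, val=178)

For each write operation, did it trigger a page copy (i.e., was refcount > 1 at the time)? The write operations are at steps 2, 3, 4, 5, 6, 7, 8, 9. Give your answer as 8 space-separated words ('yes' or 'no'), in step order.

Op 1: fork(P0) -> P1. 2 ppages; refcounts: pp0:2 pp1:2
Op 2: write(P0, v1, 154). refcount(pp1)=2>1 -> COPY to pp2. 3 ppages; refcounts: pp0:2 pp1:1 pp2:1
Op 3: write(P0, v0, 127). refcount(pp0)=2>1 -> COPY to pp3. 4 ppages; refcounts: pp0:1 pp1:1 pp2:1 pp3:1
Op 4: write(P0, v0, 176). refcount(pp3)=1 -> write in place. 4 ppages; refcounts: pp0:1 pp1:1 pp2:1 pp3:1
Op 5: write(P0, v1, 144). refcount(pp2)=1 -> write in place. 4 ppages; refcounts: pp0:1 pp1:1 pp2:1 pp3:1
Op 6: write(P0, v0, 172). refcount(pp3)=1 -> write in place. 4 ppages; refcounts: pp0:1 pp1:1 pp2:1 pp3:1
Op 7: write(P0, v0, 146). refcount(pp3)=1 -> write in place. 4 ppages; refcounts: pp0:1 pp1:1 pp2:1 pp3:1
Op 8: write(P1, v1, 173). refcount(pp1)=1 -> write in place. 4 ppages; refcounts: pp0:1 pp1:1 pp2:1 pp3:1
Op 9: write(P0, v1, 178). refcount(pp2)=1 -> write in place. 4 ppages; refcounts: pp0:1 pp1:1 pp2:1 pp3:1

yes yes no no no no no no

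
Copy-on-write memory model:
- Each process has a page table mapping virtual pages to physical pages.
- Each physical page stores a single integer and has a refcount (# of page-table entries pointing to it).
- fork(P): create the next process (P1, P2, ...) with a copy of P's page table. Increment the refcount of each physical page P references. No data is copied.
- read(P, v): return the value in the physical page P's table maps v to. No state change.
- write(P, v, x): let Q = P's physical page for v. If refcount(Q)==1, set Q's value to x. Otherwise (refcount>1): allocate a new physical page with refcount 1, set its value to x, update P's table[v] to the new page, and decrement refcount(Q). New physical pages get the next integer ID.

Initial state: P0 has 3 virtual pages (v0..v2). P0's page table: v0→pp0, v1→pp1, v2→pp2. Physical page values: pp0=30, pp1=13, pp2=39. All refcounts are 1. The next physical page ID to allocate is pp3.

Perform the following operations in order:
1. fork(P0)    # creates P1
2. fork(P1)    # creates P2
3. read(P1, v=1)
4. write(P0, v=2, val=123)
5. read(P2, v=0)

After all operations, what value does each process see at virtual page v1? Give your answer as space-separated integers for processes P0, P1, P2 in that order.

Op 1: fork(P0) -> P1. 3 ppages; refcounts: pp0:2 pp1:2 pp2:2
Op 2: fork(P1) -> P2. 3 ppages; refcounts: pp0:3 pp1:3 pp2:3
Op 3: read(P1, v1) -> 13. No state change.
Op 4: write(P0, v2, 123). refcount(pp2)=3>1 -> COPY to pp3. 4 ppages; refcounts: pp0:3 pp1:3 pp2:2 pp3:1
Op 5: read(P2, v0) -> 30. No state change.
P0: v1 -> pp1 = 13
P1: v1 -> pp1 = 13
P2: v1 -> pp1 = 13

Answer: 13 13 13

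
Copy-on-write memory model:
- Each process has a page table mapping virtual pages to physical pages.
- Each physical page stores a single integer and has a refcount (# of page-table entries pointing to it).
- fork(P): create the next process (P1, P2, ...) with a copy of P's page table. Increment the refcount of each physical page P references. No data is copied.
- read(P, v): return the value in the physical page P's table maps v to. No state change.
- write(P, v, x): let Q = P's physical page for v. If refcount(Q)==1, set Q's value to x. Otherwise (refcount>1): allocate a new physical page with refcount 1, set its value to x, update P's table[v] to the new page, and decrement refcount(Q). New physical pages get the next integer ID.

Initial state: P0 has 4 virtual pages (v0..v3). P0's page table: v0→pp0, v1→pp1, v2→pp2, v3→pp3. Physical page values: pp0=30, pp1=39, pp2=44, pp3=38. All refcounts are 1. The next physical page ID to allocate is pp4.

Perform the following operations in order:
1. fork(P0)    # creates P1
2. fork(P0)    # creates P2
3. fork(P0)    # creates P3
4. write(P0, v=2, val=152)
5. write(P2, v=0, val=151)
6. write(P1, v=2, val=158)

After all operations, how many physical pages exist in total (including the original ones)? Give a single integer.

Answer: 7

Derivation:
Op 1: fork(P0) -> P1. 4 ppages; refcounts: pp0:2 pp1:2 pp2:2 pp3:2
Op 2: fork(P0) -> P2. 4 ppages; refcounts: pp0:3 pp1:3 pp2:3 pp3:3
Op 3: fork(P0) -> P3. 4 ppages; refcounts: pp0:4 pp1:4 pp2:4 pp3:4
Op 4: write(P0, v2, 152). refcount(pp2)=4>1 -> COPY to pp4. 5 ppages; refcounts: pp0:4 pp1:4 pp2:3 pp3:4 pp4:1
Op 5: write(P2, v0, 151). refcount(pp0)=4>1 -> COPY to pp5. 6 ppages; refcounts: pp0:3 pp1:4 pp2:3 pp3:4 pp4:1 pp5:1
Op 6: write(P1, v2, 158). refcount(pp2)=3>1 -> COPY to pp6. 7 ppages; refcounts: pp0:3 pp1:4 pp2:2 pp3:4 pp4:1 pp5:1 pp6:1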